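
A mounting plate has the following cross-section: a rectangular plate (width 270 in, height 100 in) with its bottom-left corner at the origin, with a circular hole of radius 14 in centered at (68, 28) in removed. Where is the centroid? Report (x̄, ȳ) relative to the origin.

x̄ = 136.56 in, ȳ = 50.51 in

plate: A = 270 × 100 = 27000.00, centroid at (135.00, 50.00).
hole: A = −π·14² = -615.75, centroid at (68.00, 28.00).
ΣA = 26384.25 in², ΣAx̄ = 3603128.85 in³, ΣAȳ = 1332758.94 in³.
x̄ = 3603128.85/26384.25 = 136.56 in; ȳ = 1332758.94/26384.25 = 50.51 in.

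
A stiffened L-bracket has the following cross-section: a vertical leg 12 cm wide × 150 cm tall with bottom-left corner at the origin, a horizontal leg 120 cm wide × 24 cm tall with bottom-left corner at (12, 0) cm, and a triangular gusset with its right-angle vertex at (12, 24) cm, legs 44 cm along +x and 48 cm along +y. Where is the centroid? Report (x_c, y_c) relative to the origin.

x_c = 42.94 cm, y_c = 36.92 cm

vertical leg: A = 12 × 150 = 1800.00, centroid at (6.00, 75.00).
horizontal leg: A = 120 × 24 = 2880.00, centroid at (72.00, 12.00).
gusset: A = ½·44·48 = 1056.00, centroid at (26.67, 40.00).
ΣA = 5736.00 cm², ΣAx_c = 246320.00 cm³, ΣAy_c = 211800.00 cm³.
x_c = 246320.00/5736.00 = 42.94 cm; y_c = 211800.00/5736.00 = 36.92 cm.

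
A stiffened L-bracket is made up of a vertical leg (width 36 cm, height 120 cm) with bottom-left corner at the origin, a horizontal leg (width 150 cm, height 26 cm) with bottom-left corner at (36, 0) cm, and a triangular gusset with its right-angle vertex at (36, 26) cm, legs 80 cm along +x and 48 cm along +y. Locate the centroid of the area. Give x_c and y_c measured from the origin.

vertical leg: A = 36 × 120 = 4320.00, centroid at (18.00, 60.00).
horizontal leg: A = 150 × 26 = 3900.00, centroid at (111.00, 13.00).
gusset: A = ½·80·48 = 1920.00, centroid at (62.67, 42.00).
ΣA = 10140.00 cm²
ΣAx_c = (4320.00)(18.00) + (3900.00)(111.00) + (1920.00)(62.67) = 630980.00 cm³
ΣAy_c = (4320.00)(60.00) + (3900.00)(13.00) + (1920.00)(42.00) = 390540.00 cm³
x_c = 630980.00 / 10140.00 = 62.23 cm
y_c = 390540.00 / 10140.00 = 38.51 cm

x_c = 62.23 cm, y_c = 38.51 cm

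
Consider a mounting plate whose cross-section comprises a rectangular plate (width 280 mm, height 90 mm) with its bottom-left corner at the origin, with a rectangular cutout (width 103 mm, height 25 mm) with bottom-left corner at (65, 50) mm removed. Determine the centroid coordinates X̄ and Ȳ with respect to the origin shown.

X̄ = 142.67 mm, Ȳ = 43.01 mm

plate: A = 280 × 90 = 25200.00, centroid at (140.00, 45.00).
hole: A = −(103 × 25) = -2575.00, centroid at (116.50, 62.50).
ΣA = 22625.00 mm²
ΣAX̄ = (25200.00)(140.00) + (-2575.00)(116.50) = 3228012.50 mm³
ΣAȲ = (25200.00)(45.00) + (-2575.00)(62.50) = 973062.50 mm³
X̄ = 3228012.50 / 22625.00 = 142.67 mm
Ȳ = 973062.50 / 22625.00 = 43.01 mm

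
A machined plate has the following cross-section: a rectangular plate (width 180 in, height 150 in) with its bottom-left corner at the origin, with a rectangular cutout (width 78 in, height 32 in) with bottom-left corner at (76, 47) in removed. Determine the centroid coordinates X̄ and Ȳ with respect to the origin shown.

plate: A = 180 × 150 = 27000.00, centroid at (90.00, 75.00).
hole: A = −(78 × 32) = -2496.00, centroid at (115.00, 63.00).
ΣA = 24504.00 in²
ΣAX̄ = (27000.00)(90.00) + (-2496.00)(115.00) = 2142960.00 in³
ΣAȲ = (27000.00)(75.00) + (-2496.00)(63.00) = 1867752.00 in³
X̄ = 2142960.00 / 24504.00 = 87.45 in
Ȳ = 1867752.00 / 24504.00 = 76.22 in

X̄ = 87.45 in, Ȳ = 76.22 in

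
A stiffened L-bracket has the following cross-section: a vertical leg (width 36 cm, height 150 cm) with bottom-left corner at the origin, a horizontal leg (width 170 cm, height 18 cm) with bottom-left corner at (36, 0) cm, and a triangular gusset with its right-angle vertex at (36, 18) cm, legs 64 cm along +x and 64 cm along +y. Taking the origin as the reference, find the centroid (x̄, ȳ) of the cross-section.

x̄ = 55.66 cm, ȳ = 48.83 cm

vertical leg: A = 36 × 150 = 5400.00, centroid at (18.00, 75.00).
horizontal leg: A = 170 × 18 = 3060.00, centroid at (121.00, 9.00).
gusset: A = ½·64·64 = 2048.00, centroid at (57.33, 39.33).
ΣA = 10508.00 cm²
ΣAx̄ = (5400.00)(18.00) + (3060.00)(121.00) + (2048.00)(57.33) = 584878.67 cm³
ΣAȳ = (5400.00)(75.00) + (3060.00)(9.00) + (2048.00)(39.33) = 513094.67 cm³
x̄ = 584878.67 / 10508.00 = 55.66 cm
ȳ = 513094.67 / 10508.00 = 48.83 cm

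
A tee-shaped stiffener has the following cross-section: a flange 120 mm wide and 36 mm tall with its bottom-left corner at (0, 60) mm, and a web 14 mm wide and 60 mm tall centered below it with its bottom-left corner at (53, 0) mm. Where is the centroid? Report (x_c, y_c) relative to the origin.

x_c = 60.00 mm, y_c = 70.19 mm

Part | A | x̄ᵢ | ȳᵢ | A·x̄ᵢ | A·ȳᵢ
web | 840.00 | 60.00 | 30.00 | 50400.00 | 25200.00
flange | 4320.00 | 60.00 | 78.00 | 259200.00 | 336960.00
Σ | 5160.00 |  |  | 309600.00 | 362160.00
x_c = 309600.00 / 5160.00 = 60.00 mm
y_c = 362160.00 / 5160.00 = 70.19 mm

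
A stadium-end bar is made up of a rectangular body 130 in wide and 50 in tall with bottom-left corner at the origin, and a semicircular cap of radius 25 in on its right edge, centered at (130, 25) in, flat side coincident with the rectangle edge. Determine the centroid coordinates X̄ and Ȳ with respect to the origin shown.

X̄ = 74.92 in, Ȳ = 25.00 in

rectangular body: A = 130 × 50 = 6500.00, centroid at (65.00, 25.00).
semicircular end: A = ½π·25² = 981.75, centroid at (140.61, 25.00).
ΣA = 7481.75 in²
ΣAX̄ = (6500.00)(65.00) + (981.75)(140.61) = 560543.87 in³
ΣAȲ = (6500.00)(25.00) + (981.75)(25.00) = 187043.69 in³
X̄ = 560543.87 / 7481.75 = 74.92 in
Ȳ = 187043.69 / 7481.75 = 25.00 in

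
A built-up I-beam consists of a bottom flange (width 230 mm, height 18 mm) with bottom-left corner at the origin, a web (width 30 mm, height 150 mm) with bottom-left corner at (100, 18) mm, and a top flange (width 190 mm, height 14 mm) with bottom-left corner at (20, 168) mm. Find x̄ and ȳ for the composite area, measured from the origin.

x̄ = 115.00 mm, ȳ = 81.53 mm

Part | A | x̄ᵢ | ȳᵢ | A·x̄ᵢ | A·ȳᵢ
bottom flange | 4140.00 | 115.00 | 9.00 | 476100.00 | 37260.00
web | 4500.00 | 115.00 | 93.00 | 517500.00 | 418500.00
top flange | 2660.00 | 115.00 | 175.00 | 305900.00 | 465500.00
Σ | 11300.00 |  |  | 1299500.00 | 921260.00
x̄ = 1299500.00 / 11300.00 = 115.00 mm
ȳ = 921260.00 / 11300.00 = 81.53 mm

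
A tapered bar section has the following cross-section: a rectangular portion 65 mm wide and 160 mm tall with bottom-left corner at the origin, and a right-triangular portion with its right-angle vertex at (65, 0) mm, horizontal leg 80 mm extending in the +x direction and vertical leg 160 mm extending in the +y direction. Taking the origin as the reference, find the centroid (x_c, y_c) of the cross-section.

x_c = 55.04 mm, y_c = 69.84 mm

Part | A | x̄ᵢ | ȳᵢ | A·x̄ᵢ | A·ȳᵢ
rectangular portion | 10400.00 | 32.50 | 80.00 | 338000.00 | 832000.00
triangular portion | 6400.00 | 91.67 | 53.33 | 586666.67 | 341333.33
Σ | 16800.00 |  |  | 924666.67 | 1173333.33
x_c = 924666.67 / 16800.00 = 55.04 mm
y_c = 1173333.33 / 16800.00 = 69.84 mm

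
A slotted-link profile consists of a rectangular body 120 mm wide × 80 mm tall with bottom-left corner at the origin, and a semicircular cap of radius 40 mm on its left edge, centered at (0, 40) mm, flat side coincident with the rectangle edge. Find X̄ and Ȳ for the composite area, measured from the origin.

rectangular body: A = 120 × 80 = 9600.00, centroid at (60.00, 40.00).
semicircular end: A = ½π·40² = 2513.27, centroid at (-16.98, 40.00).
ΣA = 12113.27 mm²
ΣAX̄ = (9600.00)(60.00) + (2513.27)(-16.98) = 533333.33 mm³
ΣAȲ = (9600.00)(40.00) + (2513.27)(40.00) = 484530.96 mm³
X̄ = 533333.33 / 12113.27 = 44.03 mm
Ȳ = 484530.96 / 12113.27 = 40.00 mm

X̄ = 44.03 mm, Ȳ = 40.00 mm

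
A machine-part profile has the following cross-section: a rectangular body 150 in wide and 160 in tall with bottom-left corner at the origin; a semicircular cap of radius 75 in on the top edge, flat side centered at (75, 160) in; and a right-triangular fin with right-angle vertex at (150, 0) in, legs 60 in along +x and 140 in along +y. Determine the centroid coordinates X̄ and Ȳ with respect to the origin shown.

rectangular body: A = 150 × 160 = 24000.00, centroid at (75.00, 80.00).
semicircular top: A = ½π·75² = 8835.73, centroid at (75.00, 191.83).
triangular fin: A = ½·60·140 = 4200.00, centroid at (170.00, 46.67).
ΣA = 37035.73 in²
ΣAX̄ = (24000.00)(75.00) + (8835.73)(75.00) + (4200.00)(170.00) = 3176679.70 in³
ΣAȲ = (24000.00)(80.00) + (8835.73)(191.83) + (4200.00)(46.67) = 3810966.69 in³
X̄ = 3176679.70 / 37035.73 = 85.77 in
Ȳ = 3810966.69 / 37035.73 = 102.90 in

X̄ = 85.77 in, Ȳ = 102.90 in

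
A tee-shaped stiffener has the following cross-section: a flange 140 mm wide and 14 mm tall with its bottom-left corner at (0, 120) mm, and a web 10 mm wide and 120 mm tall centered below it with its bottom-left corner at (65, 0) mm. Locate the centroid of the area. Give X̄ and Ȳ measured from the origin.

X̄ = 70.00 mm, Ȳ = 101.56 mm

web: A = 10 × 120 = 1200.00, centroid at (70.00, 60.00).
flange: A = 140 × 14 = 1960.00, centroid at (70.00, 127.00).
ΣA = 3160.00 mm²
ΣAX̄ = (1200.00)(70.00) + (1960.00)(70.00) = 221200.00 mm³
ΣAȲ = (1200.00)(60.00) + (1960.00)(127.00) = 320920.00 mm³
X̄ = 221200.00 / 3160.00 = 70.00 mm
Ȳ = 320920.00 / 3160.00 = 101.56 mm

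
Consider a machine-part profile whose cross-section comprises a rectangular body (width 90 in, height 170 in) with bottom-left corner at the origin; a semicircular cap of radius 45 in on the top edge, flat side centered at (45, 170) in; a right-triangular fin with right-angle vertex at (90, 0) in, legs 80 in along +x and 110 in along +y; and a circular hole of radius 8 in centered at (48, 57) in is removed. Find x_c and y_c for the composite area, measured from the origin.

rectangular body: A = 90 × 170 = 15300.00, centroid at (45.00, 85.00).
semicircular top: A = ½π·45² = 3180.86, centroid at (45.00, 189.10).
triangular fin: A = ½·80·110 = 4400.00, centroid at (116.67, 36.67).
hole: A = −π·8² = -201.06, centroid at (48.00, 57.00).
ΣA = 22679.80 in², ΣAx_c = 1335321.18 in³, ΣAy_c = 2051869.44 in³.
x_c = 1335321.18/22679.80 = 58.88 in; y_c = 2051869.44/22679.80 = 90.47 in.

x_c = 58.88 in, y_c = 90.47 in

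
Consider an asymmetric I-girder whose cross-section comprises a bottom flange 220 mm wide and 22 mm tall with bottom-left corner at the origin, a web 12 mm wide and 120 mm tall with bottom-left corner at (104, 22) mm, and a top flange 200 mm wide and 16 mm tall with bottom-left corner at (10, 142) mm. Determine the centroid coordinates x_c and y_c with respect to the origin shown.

bottom flange: A = 220 × 22 = 4840.00, centroid at (110.00, 11.00).
web: A = 12 × 120 = 1440.00, centroid at (110.00, 82.00).
top flange: A = 200 × 16 = 3200.00, centroid at (110.00, 150.00).
ΣA = 9480.00 mm²
ΣAx_c = (4840.00)(110.00) + (1440.00)(110.00) + (3200.00)(110.00) = 1042800.00 mm³
ΣAy_c = (4840.00)(11.00) + (1440.00)(82.00) + (3200.00)(150.00) = 651320.00 mm³
x_c = 1042800.00 / 9480.00 = 110.00 mm
y_c = 651320.00 / 9480.00 = 68.70 mm

x_c = 110.00 mm, y_c = 68.70 mm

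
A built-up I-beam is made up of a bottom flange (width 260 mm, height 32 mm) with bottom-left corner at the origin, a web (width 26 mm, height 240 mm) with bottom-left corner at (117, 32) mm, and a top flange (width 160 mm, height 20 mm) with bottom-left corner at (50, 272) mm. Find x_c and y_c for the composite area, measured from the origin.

x_c = 130.00 mm, y_c = 111.71 mm

bottom flange: A = 260 × 32 = 8320.00, centroid at (130.00, 16.00).
web: A = 26 × 240 = 6240.00, centroid at (130.00, 152.00).
top flange: A = 160 × 20 = 3200.00, centroid at (130.00, 282.00).
ΣA = 17760.00 mm², ΣAx_c = 2308800.00 mm³, ΣAy_c = 1984000.00 mm³.
x_c = 2308800.00/17760.00 = 130.00 mm; y_c = 1984000.00/17760.00 = 111.71 mm.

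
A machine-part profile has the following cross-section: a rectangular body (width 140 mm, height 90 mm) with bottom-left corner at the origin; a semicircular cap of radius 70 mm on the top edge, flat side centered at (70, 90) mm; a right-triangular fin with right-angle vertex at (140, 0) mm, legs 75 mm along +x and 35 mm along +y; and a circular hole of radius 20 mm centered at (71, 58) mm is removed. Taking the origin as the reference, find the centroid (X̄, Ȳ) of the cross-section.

X̄ = 76.06 mm, Ȳ = 70.30 mm

Part | A | x̄ᵢ | ȳᵢ | A·x̄ᵢ | A·ȳᵢ
rectangular body | 12600.00 | 70.00 | 45.00 | 882000.00 | 567000.00
semicircular top | 7696.90 | 70.00 | 119.71 | 538783.14 | 921387.85
triangular fin | 1312.50 | 165.00 | 11.67 | 216562.50 | 15312.50
hole | -1256.64 | 71.00 | 58.00 | -89221.23 | -72884.95
Σ | 20352.76 |  |  | 1548124.41 | 1430815.40
X̄ = 1548124.41 / 20352.76 = 76.06 mm
Ȳ = 1430815.40 / 20352.76 = 70.30 mm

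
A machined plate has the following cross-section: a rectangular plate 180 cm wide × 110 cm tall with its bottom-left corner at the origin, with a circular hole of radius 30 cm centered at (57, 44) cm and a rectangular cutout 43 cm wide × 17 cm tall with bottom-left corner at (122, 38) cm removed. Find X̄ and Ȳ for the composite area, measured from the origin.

Part | A | x̄ᵢ | ȳᵢ | A·x̄ᵢ | A·ȳᵢ
plate | 19800.00 | 90.00 | 55.00 | 1782000.00 | 1089000.00
hole 1 | -2827.43 | 57.00 | 44.00 | -161163.70 | -124407.07
hole 2 | -731.00 | 143.50 | 46.50 | -104898.50 | -33991.50
Σ | 16241.57 |  |  | 1515937.80 | 930601.43
X̄ = 1515937.80 / 16241.57 = 93.34 cm
Ȳ = 930601.43 / 16241.57 = 57.30 cm

X̄ = 93.34 cm, Ȳ = 57.30 cm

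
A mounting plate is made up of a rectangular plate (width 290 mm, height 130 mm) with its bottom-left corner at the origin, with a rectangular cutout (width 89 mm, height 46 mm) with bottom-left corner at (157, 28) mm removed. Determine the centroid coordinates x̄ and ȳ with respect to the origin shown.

Part | A | x̄ᵢ | ȳᵢ | A·x̄ᵢ | A·ȳᵢ
plate | 37700.00 | 145.00 | 65.00 | 5466500.00 | 2450500.00
hole | -4094.00 | 201.50 | 51.00 | -824941.00 | -208794.00
Σ | 33606.00 |  |  | 4641559.00 | 2241706.00
x̄ = 4641559.00 / 33606.00 = 138.12 mm
ȳ = 2241706.00 / 33606.00 = 66.71 mm

x̄ = 138.12 mm, ȳ = 66.71 mm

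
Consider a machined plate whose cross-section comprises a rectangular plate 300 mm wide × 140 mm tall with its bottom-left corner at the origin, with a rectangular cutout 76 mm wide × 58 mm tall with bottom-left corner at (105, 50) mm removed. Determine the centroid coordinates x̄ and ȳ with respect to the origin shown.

Part | A | x̄ᵢ | ȳᵢ | A·x̄ᵢ | A·ȳᵢ
plate | 42000.00 | 150.00 | 70.00 | 6300000.00 | 2940000.00
hole | -4408.00 | 143.00 | 79.00 | -630344.00 | -348232.00
Σ | 37592.00 |  |  | 5669656.00 | 2591768.00
x̄ = 5669656.00 / 37592.00 = 150.82 mm
ȳ = 2591768.00 / 37592.00 = 68.94 mm

x̄ = 150.82 mm, ȳ = 68.94 mm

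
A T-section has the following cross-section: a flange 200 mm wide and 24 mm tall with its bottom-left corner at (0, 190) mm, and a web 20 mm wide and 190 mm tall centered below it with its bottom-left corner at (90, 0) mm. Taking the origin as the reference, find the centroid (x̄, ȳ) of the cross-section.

web: A = 20 × 190 = 3800.00, centroid at (100.00, 95.00).
flange: A = 200 × 24 = 4800.00, centroid at (100.00, 202.00).
ΣA = 8600.00 mm²
ΣAx̄ = (3800.00)(100.00) + (4800.00)(100.00) = 860000.00 mm³
ΣAȳ = (3800.00)(95.00) + (4800.00)(202.00) = 1330600.00 mm³
x̄ = 860000.00 / 8600.00 = 100.00 mm
ȳ = 1330600.00 / 8600.00 = 154.72 mm

x̄ = 100.00 mm, ȳ = 154.72 mm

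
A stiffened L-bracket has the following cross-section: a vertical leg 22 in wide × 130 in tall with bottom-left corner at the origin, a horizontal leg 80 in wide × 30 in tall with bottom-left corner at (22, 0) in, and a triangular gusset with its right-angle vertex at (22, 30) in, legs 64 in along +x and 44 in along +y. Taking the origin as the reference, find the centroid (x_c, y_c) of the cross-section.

vertical leg: A = 22 × 130 = 2860.00, centroid at (11.00, 65.00).
horizontal leg: A = 80 × 30 = 2400.00, centroid at (62.00, 15.00).
gusset: A = ½·64·44 = 1408.00, centroid at (43.33, 44.67).
ΣA = 6668.00 in²
ΣAx_c = (2860.00)(11.00) + (2400.00)(62.00) + (1408.00)(43.33) = 241273.33 in³
ΣAy_c = (2860.00)(65.00) + (2400.00)(15.00) + (1408.00)(44.67) = 284790.67 in³
x_c = 241273.33 / 6668.00 = 36.18 in
y_c = 284790.67 / 6668.00 = 42.71 in

x_c = 36.18 in, y_c = 42.71 in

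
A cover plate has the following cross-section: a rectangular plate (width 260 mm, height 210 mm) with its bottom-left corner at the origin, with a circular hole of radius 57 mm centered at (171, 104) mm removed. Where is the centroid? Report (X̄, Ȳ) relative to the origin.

X̄ = 120.57 mm, Ȳ = 105.23 mm

Part | A | x̄ᵢ | ȳᵢ | A·x̄ᵢ | A·ȳᵢ
plate | 54600.00 | 130.00 | 105.00 | 7098000.00 | 5733000.00
hole | -10207.03 | 171.00 | 104.00 | -1745402.90 | -1061531.59
Σ | 44392.97 |  |  | 5352597.10 | 4671468.41
X̄ = 5352597.10 / 44392.97 = 120.57 mm
Ȳ = 4671468.41 / 44392.97 = 105.23 mm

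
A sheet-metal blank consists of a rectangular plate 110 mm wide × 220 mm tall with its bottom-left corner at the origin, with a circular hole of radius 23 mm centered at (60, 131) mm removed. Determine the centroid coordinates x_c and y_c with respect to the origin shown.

Part | A | x̄ᵢ | ȳᵢ | A·x̄ᵢ | A·ȳᵢ
plate | 24200.00 | 55.00 | 110.00 | 1331000.00 | 2662000.00
hole | -1661.90 | 60.00 | 131.00 | -99714.15 | -217709.23
Σ | 22538.10 |  |  | 1231285.85 | 2444290.77
x_c = 1231285.85 / 22538.10 = 54.63 mm
y_c = 2444290.77 / 22538.10 = 108.45 mm

x_c = 54.63 mm, y_c = 108.45 mm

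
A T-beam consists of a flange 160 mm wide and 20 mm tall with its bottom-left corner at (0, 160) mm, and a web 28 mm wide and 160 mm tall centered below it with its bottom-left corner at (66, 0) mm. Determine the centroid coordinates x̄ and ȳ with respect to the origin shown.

x̄ = 80.00 mm, ȳ = 117.50 mm

Part | A | x̄ᵢ | ȳᵢ | A·x̄ᵢ | A·ȳᵢ
web | 4480.00 | 80.00 | 80.00 | 358400.00 | 358400.00
flange | 3200.00 | 80.00 | 170.00 | 256000.00 | 544000.00
Σ | 7680.00 |  |  | 614400.00 | 902400.00
x̄ = 614400.00 / 7680.00 = 80.00 mm
ȳ = 902400.00 / 7680.00 = 117.50 mm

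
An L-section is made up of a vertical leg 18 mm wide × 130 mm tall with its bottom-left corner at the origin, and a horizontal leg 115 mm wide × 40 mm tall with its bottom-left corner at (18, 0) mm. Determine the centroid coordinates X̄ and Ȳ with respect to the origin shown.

vertical leg: A = 18 × 130 = 2340.00, centroid at (9.00, 65.00).
horizontal leg: A = 115 × 40 = 4600.00, centroid at (75.50, 20.00).
ΣA = 6940.00 mm², ΣAX̄ = 368360.00 mm³, ΣAȲ = 244100.00 mm³.
X̄ = 368360.00/6940.00 = 53.08 mm; Ȳ = 244100.00/6940.00 = 35.17 mm.

X̄ = 53.08 mm, Ȳ = 35.17 mm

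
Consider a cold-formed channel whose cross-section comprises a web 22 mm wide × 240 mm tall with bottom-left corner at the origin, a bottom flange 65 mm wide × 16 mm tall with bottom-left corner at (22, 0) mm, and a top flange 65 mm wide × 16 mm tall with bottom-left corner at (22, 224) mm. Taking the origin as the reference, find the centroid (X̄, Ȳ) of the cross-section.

Part | A | x̄ᵢ | ȳᵢ | A·x̄ᵢ | A·ȳᵢ
web | 5280.00 | 11.00 | 120.00 | 58080.00 | 633600.00
bottom flange | 1040.00 | 54.50 | 8.00 | 56680.00 | 8320.00
top flange | 1040.00 | 54.50 | 232.00 | 56680.00 | 241280.00
Σ | 7360.00 |  |  | 171440.00 | 883200.00
X̄ = 171440.00 / 7360.00 = 23.29 mm
Ȳ = 883200.00 / 7360.00 = 120.00 mm

X̄ = 23.29 mm, Ȳ = 120.00 mm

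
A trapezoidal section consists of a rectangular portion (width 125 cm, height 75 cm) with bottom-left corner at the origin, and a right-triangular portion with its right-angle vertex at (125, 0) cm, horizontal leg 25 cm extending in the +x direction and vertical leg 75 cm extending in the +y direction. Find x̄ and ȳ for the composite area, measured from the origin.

x̄ = 68.94 cm, ȳ = 36.36 cm

rectangular portion: A = 125 × 75 = 9375.00, centroid at (62.50, 37.50).
triangular portion: A = ½·25·75 = 937.50, centroid at (133.33, 25.00).
ΣA = 10312.50 cm², ΣAx̄ = 710937.50 cm³, ΣAȳ = 375000.00 cm³.
x̄ = 710937.50/10312.50 = 68.94 cm; ȳ = 375000.00/10312.50 = 36.36 cm.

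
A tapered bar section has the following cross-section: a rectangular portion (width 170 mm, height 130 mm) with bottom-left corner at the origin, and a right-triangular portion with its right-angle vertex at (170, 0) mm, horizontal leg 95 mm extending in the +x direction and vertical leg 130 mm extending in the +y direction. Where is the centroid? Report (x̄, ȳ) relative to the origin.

rectangular portion: A = 170 × 130 = 22100.00, centroid at (85.00, 65.00).
triangular portion: A = ½·95·130 = 6175.00, centroid at (201.67, 43.33).
ΣA = 28275.00 mm², ΣAx̄ = 3123791.67 mm³, ΣAȳ = 1704083.33 mm³.
x̄ = 3123791.67/28275.00 = 110.48 mm; ȳ = 1704083.33/28275.00 = 60.27 mm.

x̄ = 110.48 mm, ȳ = 60.27 mm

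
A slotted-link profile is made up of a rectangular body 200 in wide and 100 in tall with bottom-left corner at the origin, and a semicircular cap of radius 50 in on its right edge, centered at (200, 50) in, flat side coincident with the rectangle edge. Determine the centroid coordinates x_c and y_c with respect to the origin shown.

Part | A | x̄ᵢ | ȳᵢ | A·x̄ᵢ | A·ȳᵢ
rectangular body | 20000.00 | 100.00 | 50.00 | 2000000.00 | 1000000.00
semicircular end | 3926.99 | 221.22 | 50.00 | 868731.50 | 196349.54
Σ | 23926.99 |  |  | 2868731.50 | 1196349.54
x_c = 2868731.50 / 23926.99 = 119.90 in
y_c = 1196349.54 / 23926.99 = 50.00 in

x_c = 119.90 in, y_c = 50.00 in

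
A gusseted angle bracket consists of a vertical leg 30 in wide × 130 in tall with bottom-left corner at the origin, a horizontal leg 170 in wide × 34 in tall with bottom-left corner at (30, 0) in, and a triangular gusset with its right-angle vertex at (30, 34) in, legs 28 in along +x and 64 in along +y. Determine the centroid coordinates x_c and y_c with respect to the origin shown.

x_c = 71.71 in, y_c = 37.95 in

vertical leg: A = 30 × 130 = 3900.00, centroid at (15.00, 65.00).
horizontal leg: A = 170 × 34 = 5780.00, centroid at (115.00, 17.00).
gusset: A = ½·28·64 = 896.00, centroid at (39.33, 55.33).
ΣA = 10576.00 in²
ΣAx_c = (3900.00)(15.00) + (5780.00)(115.00) + (896.00)(39.33) = 758442.67 in³
ΣAy_c = (3900.00)(65.00) + (5780.00)(17.00) + (896.00)(55.33) = 401338.67 in³
x_c = 758442.67 / 10576.00 = 71.71 in
y_c = 401338.67 / 10576.00 = 37.95 in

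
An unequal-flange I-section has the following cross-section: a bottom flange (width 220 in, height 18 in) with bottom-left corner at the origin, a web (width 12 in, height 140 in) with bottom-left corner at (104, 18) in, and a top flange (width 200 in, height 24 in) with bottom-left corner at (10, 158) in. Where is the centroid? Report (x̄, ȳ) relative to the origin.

x̄ = 110.00 in, ȳ = 95.74 in

Part | A | x̄ᵢ | ȳᵢ | A·x̄ᵢ | A·ȳᵢ
bottom flange | 3960.00 | 110.00 | 9.00 | 435600.00 | 35640.00
web | 1680.00 | 110.00 | 88.00 | 184800.00 | 147840.00
top flange | 4800.00 | 110.00 | 170.00 | 528000.00 | 816000.00
Σ | 10440.00 |  |  | 1148400.00 | 999480.00
x̄ = 1148400.00 / 10440.00 = 110.00 in
ȳ = 999480.00 / 10440.00 = 95.74 in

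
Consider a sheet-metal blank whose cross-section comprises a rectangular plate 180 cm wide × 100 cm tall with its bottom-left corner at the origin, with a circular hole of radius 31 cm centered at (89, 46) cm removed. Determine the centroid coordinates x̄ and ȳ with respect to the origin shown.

plate: A = 180 × 100 = 18000.00, centroid at (90.00, 50.00).
hole: A = −π·31² = -3019.07, centroid at (89.00, 46.00).
ΣA = 14980.93 cm²
ΣAx̄ = (18000.00)(90.00) + (-3019.07)(89.00) = 1351302.72 cm³
ΣAȳ = (18000.00)(50.00) + (-3019.07)(46.00) = 761122.76 cm³
x̄ = 1351302.72 / 14980.93 = 90.20 cm
ȳ = 761122.76 / 14980.93 = 50.81 cm

x̄ = 90.20 cm, ȳ = 50.81 cm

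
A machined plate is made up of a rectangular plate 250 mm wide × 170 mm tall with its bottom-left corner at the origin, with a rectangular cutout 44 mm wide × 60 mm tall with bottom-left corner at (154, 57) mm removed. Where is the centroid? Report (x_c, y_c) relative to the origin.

x_c = 121.62 mm, y_c = 84.87 mm

Part | A | x̄ᵢ | ȳᵢ | A·x̄ᵢ | A·ȳᵢ
plate | 42500.00 | 125.00 | 85.00 | 5312500.00 | 3612500.00
hole | -2640.00 | 176.00 | 87.00 | -464640.00 | -229680.00
Σ | 39860.00 |  |  | 4847860.00 | 3382820.00
x_c = 4847860.00 / 39860.00 = 121.62 mm
y_c = 3382820.00 / 39860.00 = 84.87 mm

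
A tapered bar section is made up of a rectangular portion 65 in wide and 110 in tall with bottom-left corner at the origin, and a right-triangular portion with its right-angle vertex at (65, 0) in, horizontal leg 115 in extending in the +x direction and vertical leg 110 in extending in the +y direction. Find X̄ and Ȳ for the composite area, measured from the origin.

rectangular portion: A = 65 × 110 = 7150.00, centroid at (32.50, 55.00).
triangular portion: A = ½·115·110 = 6325.00, centroid at (103.33, 36.67).
ΣA = 13475.00 in²
ΣAX̄ = (7150.00)(32.50) + (6325.00)(103.33) = 885958.33 in³
ΣAȲ = (7150.00)(55.00) + (6325.00)(36.67) = 625166.67 in³
X̄ = 885958.33 / 13475.00 = 65.75 in
Ȳ = 625166.67 / 13475.00 = 46.39 in

X̄ = 65.75 in, Ȳ = 46.39 in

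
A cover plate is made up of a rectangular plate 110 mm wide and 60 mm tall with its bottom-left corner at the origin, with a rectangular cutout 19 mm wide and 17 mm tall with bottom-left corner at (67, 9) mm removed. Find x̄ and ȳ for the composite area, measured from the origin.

x̄ = 53.89 mm, ȳ = 30.64 mm

plate: A = 110 × 60 = 6600.00, centroid at (55.00, 30.00).
hole: A = −(19 × 17) = -323.00, centroid at (76.50, 17.50).
ΣA = 6277.00 mm²
ΣAx̄ = (6600.00)(55.00) + (-323.00)(76.50) = 338290.50 mm³
ΣAȳ = (6600.00)(30.00) + (-323.00)(17.50) = 192347.50 mm³
x̄ = 338290.50 / 6277.00 = 53.89 mm
ȳ = 192347.50 / 6277.00 = 30.64 mm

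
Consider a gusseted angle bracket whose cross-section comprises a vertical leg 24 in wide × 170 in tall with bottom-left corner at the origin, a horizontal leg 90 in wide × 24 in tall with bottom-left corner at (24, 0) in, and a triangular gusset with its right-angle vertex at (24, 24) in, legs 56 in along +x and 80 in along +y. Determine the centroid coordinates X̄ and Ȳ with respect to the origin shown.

X̄ = 34.62 in, Ȳ = 57.34 in

Part | A | x̄ᵢ | ȳᵢ | A·x̄ᵢ | A·ȳᵢ
vertical leg | 4080.00 | 12.00 | 85.00 | 48960.00 | 346800.00
horizontal leg | 2160.00 | 69.00 | 12.00 | 149040.00 | 25920.00
gusset | 2240.00 | 42.67 | 50.67 | 95573.33 | 113493.33
Σ | 8480.00 |  |  | 293573.33 | 486213.33
X̄ = 293573.33 / 8480.00 = 34.62 in
Ȳ = 486213.33 / 8480.00 = 57.34 in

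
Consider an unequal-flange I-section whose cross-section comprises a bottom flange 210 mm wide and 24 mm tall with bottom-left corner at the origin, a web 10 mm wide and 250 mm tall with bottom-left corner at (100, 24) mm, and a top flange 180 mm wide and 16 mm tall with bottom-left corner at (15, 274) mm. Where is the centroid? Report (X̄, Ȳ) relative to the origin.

X̄ = 105.00 mm, Ȳ = 119.50 mm

Part | A | x̄ᵢ | ȳᵢ | A·x̄ᵢ | A·ȳᵢ
bottom flange | 5040.00 | 105.00 | 12.00 | 529200.00 | 60480.00
web | 2500.00 | 105.00 | 149.00 | 262500.00 | 372500.00
top flange | 2880.00 | 105.00 | 282.00 | 302400.00 | 812160.00
Σ | 10420.00 |  |  | 1094100.00 | 1245140.00
X̄ = 1094100.00 / 10420.00 = 105.00 mm
Ȳ = 1245140.00 / 10420.00 = 119.50 mm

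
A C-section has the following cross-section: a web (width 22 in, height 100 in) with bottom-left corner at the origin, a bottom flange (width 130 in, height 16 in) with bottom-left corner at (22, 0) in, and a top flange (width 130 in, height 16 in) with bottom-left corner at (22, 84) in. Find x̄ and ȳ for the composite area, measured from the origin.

x̄ = 60.71 in, ȳ = 50.00 in

Part | A | x̄ᵢ | ȳᵢ | A·x̄ᵢ | A·ȳᵢ
web | 2200.00 | 11.00 | 50.00 | 24200.00 | 110000.00
bottom flange | 2080.00 | 87.00 | 8.00 | 180960.00 | 16640.00
top flange | 2080.00 | 87.00 | 92.00 | 180960.00 | 191360.00
Σ | 6360.00 |  |  | 386120.00 | 318000.00
x̄ = 386120.00 / 6360.00 = 60.71 in
ȳ = 318000.00 / 6360.00 = 50.00 in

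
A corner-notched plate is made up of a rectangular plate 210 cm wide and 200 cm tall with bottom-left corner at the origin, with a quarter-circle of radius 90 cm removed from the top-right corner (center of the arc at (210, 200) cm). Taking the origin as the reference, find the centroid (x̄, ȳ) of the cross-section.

x̄ = 93.08 cm, ȳ = 88.97 cm

Part | A | x̄ᵢ | ȳᵢ | A·x̄ᵢ | A·ȳᵢ
plate | 42000.00 | 105.00 | 100.00 | 4410000.00 | 4200000.00
removed quarter-circle | -6361.73 | 171.80 | 161.80 | -1092962.28 | -1029345.02
Σ | 35638.27 |  |  | 3317037.72 | 3170654.98
x̄ = 3317037.72 / 35638.27 = 93.08 cm
ȳ = 3170654.98 / 35638.27 = 88.97 cm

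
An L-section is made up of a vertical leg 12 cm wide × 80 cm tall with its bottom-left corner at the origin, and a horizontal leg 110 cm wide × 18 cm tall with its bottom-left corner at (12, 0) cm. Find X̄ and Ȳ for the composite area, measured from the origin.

vertical leg: A = 12 × 80 = 960.00, centroid at (6.00, 40.00).
horizontal leg: A = 110 × 18 = 1980.00, centroid at (67.00, 9.00).
ΣA = 2940.00 cm²
ΣAX̄ = (960.00)(6.00) + (1980.00)(67.00) = 138420.00 cm³
ΣAȲ = (960.00)(40.00) + (1980.00)(9.00) = 56220.00 cm³
X̄ = 138420.00 / 2940.00 = 47.08 cm
Ȳ = 56220.00 / 2940.00 = 19.12 cm

X̄ = 47.08 cm, Ȳ = 19.12 cm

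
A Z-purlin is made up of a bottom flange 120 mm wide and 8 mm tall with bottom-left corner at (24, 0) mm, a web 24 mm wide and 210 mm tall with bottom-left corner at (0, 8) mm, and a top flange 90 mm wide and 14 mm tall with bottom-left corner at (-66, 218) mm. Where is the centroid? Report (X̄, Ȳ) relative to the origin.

bottom flange: A = 120 × 8 = 960.00, centroid at (84.00, 4.00).
web: A = 24 × 210 = 5040.00, centroid at (12.00, 113.00).
top flange: A = 90 × 14 = 1260.00, centroid at (-21.00, 225.00).
ΣA = 7260.00 mm²
ΣAX̄ = (960.00)(84.00) + (5040.00)(12.00) + (1260.00)(-21.00) = 114660.00 mm³
ΣAȲ = (960.00)(4.00) + (5040.00)(113.00) + (1260.00)(225.00) = 856860.00 mm³
X̄ = 114660.00 / 7260.00 = 15.79 mm
Ȳ = 856860.00 / 7260.00 = 118.02 mm

X̄ = 15.79 mm, Ȳ = 118.02 mm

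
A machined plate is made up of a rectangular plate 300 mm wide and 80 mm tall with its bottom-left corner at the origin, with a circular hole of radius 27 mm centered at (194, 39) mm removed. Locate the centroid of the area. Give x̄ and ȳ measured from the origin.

x̄ = 145.36 mm, ȳ = 40.11 mm

Part | A | x̄ᵢ | ȳᵢ | A·x̄ᵢ | A·ȳᵢ
plate | 24000.00 | 150.00 | 40.00 | 3600000.00 | 960000.00
hole | -2290.22 | 194.00 | 39.00 | -444302.88 | -89318.62
Σ | 21709.78 |  |  | 3155697.12 | 870681.38
x̄ = 3155697.12 / 21709.78 = 145.36 mm
ȳ = 870681.38 / 21709.78 = 40.11 mm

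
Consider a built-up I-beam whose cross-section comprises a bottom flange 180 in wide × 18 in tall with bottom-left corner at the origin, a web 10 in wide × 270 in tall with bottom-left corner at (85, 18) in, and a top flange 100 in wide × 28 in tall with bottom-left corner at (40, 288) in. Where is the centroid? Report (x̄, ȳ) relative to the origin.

x̄ = 90.00 in, ȳ = 147.35 in

bottom flange: A = 180 × 18 = 3240.00, centroid at (90.00, 9.00).
web: A = 10 × 270 = 2700.00, centroid at (90.00, 153.00).
top flange: A = 100 × 28 = 2800.00, centroid at (90.00, 302.00).
ΣA = 8740.00 in², ΣAx̄ = 786600.00 in³, ΣAȳ = 1287860.00 in³.
x̄ = 786600.00/8740.00 = 90.00 in; ȳ = 1287860.00/8740.00 = 147.35 in.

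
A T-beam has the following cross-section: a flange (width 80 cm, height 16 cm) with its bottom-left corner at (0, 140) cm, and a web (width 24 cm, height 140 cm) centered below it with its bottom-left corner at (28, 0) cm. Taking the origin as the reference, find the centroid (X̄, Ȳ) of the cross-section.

web: A = 24 × 140 = 3360.00, centroid at (40.00, 70.00).
flange: A = 80 × 16 = 1280.00, centroid at (40.00, 148.00).
ΣA = 4640.00 cm², ΣAX̄ = 185600.00 cm³, ΣAȲ = 424640.00 cm³.
X̄ = 185600.00/4640.00 = 40.00 cm; Ȳ = 424640.00/4640.00 = 91.52 cm.

X̄ = 40.00 cm, Ȳ = 91.52 cm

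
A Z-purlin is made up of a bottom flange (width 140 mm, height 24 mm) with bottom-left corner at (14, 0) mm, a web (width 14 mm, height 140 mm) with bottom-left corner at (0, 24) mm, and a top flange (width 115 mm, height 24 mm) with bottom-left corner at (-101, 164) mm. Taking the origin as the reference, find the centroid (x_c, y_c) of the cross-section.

x_c = 21.77 mm, y_c = 87.91 mm

Part | A | x̄ᵢ | ȳᵢ | A·x̄ᵢ | A·ȳᵢ
bottom flange | 3360.00 | 84.00 | 12.00 | 282240.00 | 40320.00
web | 1960.00 | 7.00 | 94.00 | 13720.00 | 184240.00
top flange | 2760.00 | -43.50 | 176.00 | -120060.00 | 485760.00
Σ | 8080.00 |  |  | 175900.00 | 710320.00
x_c = 175900.00 / 8080.00 = 21.77 mm
y_c = 710320.00 / 8080.00 = 87.91 mm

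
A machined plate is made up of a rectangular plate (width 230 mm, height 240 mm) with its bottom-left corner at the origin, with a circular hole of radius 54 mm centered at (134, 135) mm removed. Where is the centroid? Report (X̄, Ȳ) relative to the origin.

Part | A | x̄ᵢ | ȳᵢ | A·x̄ᵢ | A·ȳᵢ
plate | 55200.00 | 115.00 | 120.00 | 6348000.00 | 6624000.00
hole | -9160.88 | 134.00 | 135.00 | -1227558.48 | -1236719.36
Σ | 46039.12 |  |  | 5120441.52 | 5387280.64
X̄ = 5120441.52 / 46039.12 = 111.22 mm
Ȳ = 5387280.64 / 46039.12 = 117.02 mm

X̄ = 111.22 mm, Ȳ = 117.02 mm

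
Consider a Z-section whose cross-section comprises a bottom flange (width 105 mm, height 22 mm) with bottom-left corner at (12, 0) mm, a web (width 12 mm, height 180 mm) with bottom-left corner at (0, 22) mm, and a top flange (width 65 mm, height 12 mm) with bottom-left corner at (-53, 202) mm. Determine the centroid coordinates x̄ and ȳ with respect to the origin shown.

bottom flange: A = 105 × 22 = 2310.00, centroid at (64.50, 11.00).
web: A = 12 × 180 = 2160.00, centroid at (6.00, 112.00).
top flange: A = 65 × 12 = 780.00, centroid at (-20.50, 208.00).
ΣA = 5250.00 mm²
ΣAx̄ = (2310.00)(64.50) + (2160.00)(6.00) + (780.00)(-20.50) = 145965.00 mm³
ΣAȳ = (2310.00)(11.00) + (2160.00)(112.00) + (780.00)(208.00) = 429570.00 mm³
x̄ = 145965.00 / 5250.00 = 27.80 mm
ȳ = 429570.00 / 5250.00 = 81.82 mm

x̄ = 27.80 mm, ȳ = 81.82 mm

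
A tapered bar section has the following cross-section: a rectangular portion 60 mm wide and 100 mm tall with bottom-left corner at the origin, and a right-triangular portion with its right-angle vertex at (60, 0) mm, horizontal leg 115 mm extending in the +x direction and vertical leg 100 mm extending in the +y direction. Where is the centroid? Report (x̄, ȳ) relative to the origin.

rectangular portion: A = 60 × 100 = 6000.00, centroid at (30.00, 50.00).
triangular portion: A = ½·115·100 = 5750.00, centroid at (98.33, 33.33).
ΣA = 11750.00 mm²
ΣAx̄ = (6000.00)(30.00) + (5750.00)(98.33) = 745416.67 mm³
ΣAȳ = (6000.00)(50.00) + (5750.00)(33.33) = 491666.67 mm³
x̄ = 745416.67 / 11750.00 = 63.44 mm
ȳ = 491666.67 / 11750.00 = 41.84 mm

x̄ = 63.44 mm, ȳ = 41.84 mm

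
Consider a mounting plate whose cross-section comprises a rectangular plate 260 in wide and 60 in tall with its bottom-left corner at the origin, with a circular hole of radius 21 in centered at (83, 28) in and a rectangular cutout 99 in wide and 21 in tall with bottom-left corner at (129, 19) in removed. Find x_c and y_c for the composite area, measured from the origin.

x_c = 127.06 in, y_c = 30.31 in

plate: A = 260 × 60 = 15600.00, centroid at (130.00, 30.00).
hole 1: A = −π·21² = -1385.44, centroid at (83.00, 28.00).
hole 2: A = −(99 × 21) = -2079.00, centroid at (178.50, 29.50).
ΣA = 12135.56 in², ΣAx_c = 1541906.78 in³, ΣAy_c = 367877.11 in³.
x_c = 1541906.78/12135.56 = 127.06 in; y_c = 367877.11/12135.56 = 30.31 in.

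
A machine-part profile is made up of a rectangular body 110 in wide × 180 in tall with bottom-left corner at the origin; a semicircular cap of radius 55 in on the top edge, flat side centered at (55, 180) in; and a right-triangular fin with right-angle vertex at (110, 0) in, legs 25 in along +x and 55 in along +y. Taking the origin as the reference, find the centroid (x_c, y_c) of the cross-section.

rectangular body: A = 110 × 180 = 19800.00, centroid at (55.00, 90.00).
semicircular top: A = ½π·55² = 4751.66, centroid at (55.00, 203.34).
triangular fin: A = ½·25·55 = 687.50, centroid at (118.33, 18.33).
ΣA = 25239.16 in², ΣAx_c = 1431695.41 in³, ΣAy_c = 2760819.43 in³.
x_c = 1431695.41/25239.16 = 56.73 in; y_c = 2760819.43/25239.16 = 109.39 in.

x_c = 56.73 in, y_c = 109.39 in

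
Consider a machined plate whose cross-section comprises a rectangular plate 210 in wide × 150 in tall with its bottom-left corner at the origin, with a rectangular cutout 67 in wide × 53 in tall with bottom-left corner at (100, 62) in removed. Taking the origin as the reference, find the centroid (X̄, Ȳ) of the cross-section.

X̄ = 101.38 in, Ȳ = 73.28 in

plate: A = 210 × 150 = 31500.00, centroid at (105.00, 75.00).
hole: A = −(67 × 53) = -3551.00, centroid at (133.50, 88.50).
ΣA = 27949.00 in²
ΣAX̄ = (31500.00)(105.00) + (-3551.00)(133.50) = 2833441.50 in³
ΣAȲ = (31500.00)(75.00) + (-3551.00)(88.50) = 2048236.50 in³
X̄ = 2833441.50 / 27949.00 = 101.38 in
Ȳ = 2048236.50 / 27949.00 = 73.28 in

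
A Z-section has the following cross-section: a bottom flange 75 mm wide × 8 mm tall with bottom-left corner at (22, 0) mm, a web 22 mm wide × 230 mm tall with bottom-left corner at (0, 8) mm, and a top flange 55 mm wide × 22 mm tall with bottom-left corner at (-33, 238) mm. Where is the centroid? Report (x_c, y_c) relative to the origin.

x_c = 12.33 mm, y_c = 134.80 mm

Part | A | x̄ᵢ | ȳᵢ | A·x̄ᵢ | A·ȳᵢ
bottom flange | 600.00 | 59.50 | 4.00 | 35700.00 | 2400.00
web | 5060.00 | 11.00 | 123.00 | 55660.00 | 622380.00
top flange | 1210.00 | -5.50 | 249.00 | -6655.00 | 301290.00
Σ | 6870.00 |  |  | 84705.00 | 926070.00
x_c = 84705.00 / 6870.00 = 12.33 mm
y_c = 926070.00 / 6870.00 = 134.80 mm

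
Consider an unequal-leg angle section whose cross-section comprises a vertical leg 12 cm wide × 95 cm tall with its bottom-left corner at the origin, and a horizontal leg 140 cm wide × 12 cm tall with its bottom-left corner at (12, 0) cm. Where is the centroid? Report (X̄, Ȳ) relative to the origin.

Part | A | x̄ᵢ | ȳᵢ | A·x̄ᵢ | A·ȳᵢ
vertical leg | 1140.00 | 6.00 | 47.50 | 6840.00 | 54150.00
horizontal leg | 1680.00 | 82.00 | 6.00 | 137760.00 | 10080.00
Σ | 2820.00 |  |  | 144600.00 | 64230.00
X̄ = 144600.00 / 2820.00 = 51.28 cm
Ȳ = 64230.00 / 2820.00 = 22.78 cm

X̄ = 51.28 cm, Ȳ = 22.78 cm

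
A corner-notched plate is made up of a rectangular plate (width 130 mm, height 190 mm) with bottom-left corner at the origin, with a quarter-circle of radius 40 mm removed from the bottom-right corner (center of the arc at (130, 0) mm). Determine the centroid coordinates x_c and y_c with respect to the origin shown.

x_c = 62.43 mm, y_c = 99.18 mm

plate: A = 130 × 190 = 24700.00, centroid at (65.00, 95.00).
removed quarter-circle: A = −¼π·40² = -1256.64, centroid at (113.02, 16.98).
ΣA = 23443.36 mm², ΣAx_c = 1463470.52 mm³, ΣAy_c = 2325166.67 mm³.
x_c = 1463470.52/23443.36 = 62.43 mm; y_c = 2325166.67/23443.36 = 99.18 mm.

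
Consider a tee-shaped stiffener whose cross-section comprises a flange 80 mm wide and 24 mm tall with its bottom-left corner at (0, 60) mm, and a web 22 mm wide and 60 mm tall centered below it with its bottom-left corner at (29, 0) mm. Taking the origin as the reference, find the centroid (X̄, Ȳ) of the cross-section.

web: A = 22 × 60 = 1320.00, centroid at (40.00, 30.00).
flange: A = 80 × 24 = 1920.00, centroid at (40.00, 72.00).
ΣA = 3240.00 mm², ΣAX̄ = 129600.00 mm³, ΣAȲ = 177840.00 mm³.
X̄ = 129600.00/3240.00 = 40.00 mm; Ȳ = 177840.00/3240.00 = 54.89 mm.

X̄ = 40.00 mm, Ȳ = 54.89 mm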